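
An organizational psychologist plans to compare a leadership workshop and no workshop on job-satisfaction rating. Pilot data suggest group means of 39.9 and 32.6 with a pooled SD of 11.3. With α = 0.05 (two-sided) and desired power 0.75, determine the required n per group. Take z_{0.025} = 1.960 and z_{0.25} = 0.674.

n = 34 per group

Cohen's d = |M₁ − M₂| / SD_pooled = |39.9 − 32.6| / 11.3 = 7.3 / 11.3 = 0.646.
For two independent groups with equal n: n = 2·((z_{α/2} + z_β) / d)².
z_{α/2} + z_β = 1.960 + 0.674 = 2.634.
n = 2 × (2.634 / 0.646)² = 2 × 4.077² = 2 × 16.63 = 33.3.
Round up to the next whole participant.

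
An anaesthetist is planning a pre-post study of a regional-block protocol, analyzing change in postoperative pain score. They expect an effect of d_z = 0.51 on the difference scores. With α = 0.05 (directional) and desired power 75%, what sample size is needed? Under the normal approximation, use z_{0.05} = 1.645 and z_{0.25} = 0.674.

n = 21 pairs

For a paired (one-sample on differences) test: n = ((z_{α} + z_β) / d)².
z_{α} + z_β = 1.645 + 0.674 = 2.319.
n = (2.319 / 0.51)² = 4.547² = 20.68.
Round up.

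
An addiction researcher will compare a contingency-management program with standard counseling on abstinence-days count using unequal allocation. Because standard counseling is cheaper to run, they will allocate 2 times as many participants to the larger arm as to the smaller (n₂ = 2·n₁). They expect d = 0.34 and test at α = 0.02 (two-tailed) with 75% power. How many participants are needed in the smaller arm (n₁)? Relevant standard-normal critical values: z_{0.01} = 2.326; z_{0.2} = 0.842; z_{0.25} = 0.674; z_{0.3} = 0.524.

With allocation ratio k = n₂/n₁ = 2, Var(x̄₁−x̄₂) = σ²(1/n₁ + 1/(k·n₁)) = σ²·(k+1)/(k·n₁).
So n₁ = (1 + 1/k)·((z_{α/2} + z_β)/d)² = 1.500 × (3.000/0.34)².
n₁ = 1.500 × 77.85 = 116.8.
Round up: n₁ = 117, giving n₂ = 2 × 117 = 234.

n₁ = 117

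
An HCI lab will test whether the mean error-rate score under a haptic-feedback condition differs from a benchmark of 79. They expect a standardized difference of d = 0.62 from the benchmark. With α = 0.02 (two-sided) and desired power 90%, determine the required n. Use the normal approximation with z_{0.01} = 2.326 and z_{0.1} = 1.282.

n = 34

For a one-sample test: n = ((z_{α/2} + z_β) / d)².
z_{α/2} + z_β = 2.326 + 1.282 = 3.608.
n = (3.608 / 0.62)² = 5.819² = 33.86.
Round up.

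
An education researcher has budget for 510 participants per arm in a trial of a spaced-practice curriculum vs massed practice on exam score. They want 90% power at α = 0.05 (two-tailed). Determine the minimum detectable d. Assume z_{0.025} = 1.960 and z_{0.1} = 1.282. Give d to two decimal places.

For two independent groups of n = 510 each: d_min = (z_{α/2} + z_β)·√(2/n).
z-sum = 1.960 + 1.282 = 3.242.
d_min = 3.242 × √(2/510) = 3.242 × 0.0626 = 0.203.

d_min ≈ 0.20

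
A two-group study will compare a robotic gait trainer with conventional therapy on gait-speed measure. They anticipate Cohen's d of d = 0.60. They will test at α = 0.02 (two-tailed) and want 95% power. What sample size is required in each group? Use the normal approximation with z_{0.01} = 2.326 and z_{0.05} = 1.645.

For two independent groups with equal n: n = 2·((z_{α/2} + z_β) / d)².
z_{α/2} + z_β = 2.326 + 1.645 = 3.971.
n = 2 × (3.971 / 0.60)² = 2 × 6.618² = 2 × 43.80 = 87.6.
Round up to the next whole participant.

n = 88 per group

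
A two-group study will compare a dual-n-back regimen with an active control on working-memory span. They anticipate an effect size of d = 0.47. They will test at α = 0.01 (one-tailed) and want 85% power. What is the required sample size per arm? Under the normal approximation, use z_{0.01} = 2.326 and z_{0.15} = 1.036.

n = 103 per group

For two independent groups with equal n: n = 2·((z_{α} + z_β) / d)².
z_{α} + z_β = 2.326 + 1.036 = 3.362.
n = 2 × (3.362 / 0.47)² = 2 × 7.153² = 2 × 51.17 = 102.3.
Round up to the next whole participant.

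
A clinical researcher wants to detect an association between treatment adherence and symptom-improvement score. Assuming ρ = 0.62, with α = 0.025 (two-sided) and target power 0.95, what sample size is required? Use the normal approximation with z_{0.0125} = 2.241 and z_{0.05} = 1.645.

n = 32

Fisher's z: C = ½·ln((1+r)/(1−r)) = ½·ln(4.2632) = 0.7250.
n = ((z_{α/2} + z_β)/C)² + 3.
(2.241 + 1.645) / 0.7250 = 3.886 / 0.7250 = 5.360.
n = 5.360² + 3 = 28.73 + 3 = 31.7.
Round up.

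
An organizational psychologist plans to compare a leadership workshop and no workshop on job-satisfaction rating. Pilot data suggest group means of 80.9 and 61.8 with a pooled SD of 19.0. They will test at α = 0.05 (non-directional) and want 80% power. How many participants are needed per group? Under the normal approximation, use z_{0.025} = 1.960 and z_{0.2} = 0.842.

Cohen's d = |M₁ − M₂| / SD_pooled = |80.9 − 61.8| / 19.0 = 19.1 / 19.0 = 1.005.
For two independent groups with equal n: n = 2·((z_{α/2} + z_β) / d)².
z_{α/2} + z_β = 1.960 + 0.842 = 2.802.
n = 2 × (2.802 / 1.005)² = 2 × 2.788² = 2 × 7.77 = 15.5.
Round up to the next whole participant.

n = 16 per group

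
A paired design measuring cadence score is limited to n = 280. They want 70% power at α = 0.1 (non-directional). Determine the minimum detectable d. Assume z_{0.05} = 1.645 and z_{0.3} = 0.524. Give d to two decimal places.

d_min ≈ 0.13

For a single sample (or paired design) of n = 280: d_min = (z_{α/2} + z_β)/√n.
z-sum = 1.645 + 0.524 = 2.169.
d_min = 2.169 / √280 = 2.169 / 16.733 = 0.130.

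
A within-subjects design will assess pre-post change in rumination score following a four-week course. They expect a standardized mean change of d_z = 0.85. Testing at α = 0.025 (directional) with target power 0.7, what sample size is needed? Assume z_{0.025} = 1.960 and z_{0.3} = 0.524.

For a paired (one-sample on differences) test: n = ((z_{α} + z_β) / d)².
z_{α} + z_β = 1.960 + 0.524 = 2.484.
n = (2.484 / 0.85)² = 2.922² = 8.54.
Round up.

n = 9 pairs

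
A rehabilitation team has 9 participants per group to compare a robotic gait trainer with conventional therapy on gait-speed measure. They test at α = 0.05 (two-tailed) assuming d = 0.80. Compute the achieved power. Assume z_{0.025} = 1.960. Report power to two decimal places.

power ≈ 0.40

For two equal groups, power = Φ(d·√(n/2) − z_{α/2}).
d·√(n/2) = 0.80 × √(9/2) = 0.80 × 2.121 = 1.697.
z_β = 1.697 − 1.960 = -0.263.
Power = Φ(-0.263) = 0.396.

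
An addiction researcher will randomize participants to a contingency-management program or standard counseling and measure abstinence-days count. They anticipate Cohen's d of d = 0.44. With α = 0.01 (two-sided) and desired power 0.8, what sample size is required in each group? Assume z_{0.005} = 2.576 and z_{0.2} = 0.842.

For two independent groups with equal n: n = 2·((z_{α/2} + z_β) / d)².
z_{α/2} + z_β = 2.576 + 0.842 = 3.418.
n = 2 × (3.418 / 0.44)² = 2 × 7.768² = 2 × 60.34 = 120.7.
Round up to the next whole participant.

n = 121 per group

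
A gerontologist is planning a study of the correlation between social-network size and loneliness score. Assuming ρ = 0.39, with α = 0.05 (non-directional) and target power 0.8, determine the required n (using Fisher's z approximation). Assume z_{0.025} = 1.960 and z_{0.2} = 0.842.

Fisher's z: C = ½·ln((1+r)/(1−r)) = ½·ln(2.2787) = 0.4118.
n = ((z_{α/2} + z_β)/C)² + 3.
(1.960 + 0.842) / 0.4118 = 2.802 / 0.4118 = 6.804.
n = 6.804² + 3 = 46.30 + 3 = 49.3.
Round up.

n = 50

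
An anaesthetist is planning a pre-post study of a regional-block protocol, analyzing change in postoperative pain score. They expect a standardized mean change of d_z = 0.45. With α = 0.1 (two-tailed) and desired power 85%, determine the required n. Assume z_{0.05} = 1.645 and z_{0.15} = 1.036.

For a paired (one-sample on differences) test: n = ((z_{α/2} + z_β) / d)².
z_{α/2} + z_β = 1.645 + 1.036 = 2.681.
n = (2.681 / 0.45)² = 5.958² = 35.50.
Round up.

n = 36 pairs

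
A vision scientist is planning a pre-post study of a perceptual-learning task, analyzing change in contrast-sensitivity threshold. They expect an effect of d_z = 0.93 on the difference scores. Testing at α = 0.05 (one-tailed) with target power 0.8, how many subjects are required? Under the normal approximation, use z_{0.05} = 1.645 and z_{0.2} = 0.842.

n = 8 pairs

For a paired (one-sample on differences) test: n = ((z_{α} + z_β) / d)².
z_{α} + z_β = 1.645 + 0.842 = 2.487.
n = (2.487 / 0.93)² = 2.674² = 7.15.
Round up.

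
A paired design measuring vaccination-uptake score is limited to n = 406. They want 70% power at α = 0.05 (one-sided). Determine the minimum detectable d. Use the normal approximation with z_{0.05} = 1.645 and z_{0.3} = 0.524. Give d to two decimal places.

d_min ≈ 0.11

For a single sample (or paired design) of n = 406: d_min = (z_{α} + z_β)/√n.
z-sum = 1.645 + 0.524 = 2.169.
d_min = 2.169 / √406 = 2.169 / 20.149 = 0.108.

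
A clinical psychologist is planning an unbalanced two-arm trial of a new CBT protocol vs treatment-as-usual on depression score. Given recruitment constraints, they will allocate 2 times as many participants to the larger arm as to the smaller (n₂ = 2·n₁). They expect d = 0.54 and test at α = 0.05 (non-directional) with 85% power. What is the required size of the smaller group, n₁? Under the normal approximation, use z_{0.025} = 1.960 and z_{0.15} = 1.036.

With allocation ratio k = n₂/n₁ = 2, Var(x̄₁−x̄₂) = σ²(1/n₁ + 1/(k·n₁)) = σ²·(k+1)/(k·n₁).
So n₁ = (1 + 1/k)·((z_{α/2} + z_β)/d)² = 1.500 × (2.996/0.54)².
n₁ = 1.500 × 30.78 = 46.2.
Round up: n₁ = 47, giving n₂ = 2 × 47 = 94.

n₁ = 47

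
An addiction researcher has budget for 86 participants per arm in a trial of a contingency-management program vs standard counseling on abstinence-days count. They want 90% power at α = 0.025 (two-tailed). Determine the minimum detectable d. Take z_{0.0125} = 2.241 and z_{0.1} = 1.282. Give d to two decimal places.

d_min ≈ 0.54

For two independent groups of n = 86 each: d_min = (z_{α/2} + z_β)·√(2/n).
z-sum = 2.241 + 1.282 = 3.523.
d_min = 3.523 × √(2/86) = 3.523 × 0.1525 = 0.537.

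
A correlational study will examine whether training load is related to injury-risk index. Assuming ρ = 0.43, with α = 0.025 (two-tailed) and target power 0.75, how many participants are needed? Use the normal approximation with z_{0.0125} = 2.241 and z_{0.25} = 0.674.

Fisher's z: C = ½·ln((1+r)/(1−r)) = ½·ln(2.5088) = 0.4599.
n = ((z_{α/2} + z_β)/C)² + 3.
(2.241 + 0.674) / 0.4599 = 2.915 / 0.4599 = 6.338.
n = 6.338² + 3 = 40.17 + 3 = 43.2.
Round up.

n = 44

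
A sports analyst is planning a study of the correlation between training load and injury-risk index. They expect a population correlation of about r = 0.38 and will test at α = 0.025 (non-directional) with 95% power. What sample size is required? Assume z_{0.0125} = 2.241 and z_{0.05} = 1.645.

n = 98

Fisher's z: C = ½·ln((1+r)/(1−r)) = ½·ln(2.2258) = 0.4001.
n = ((z_{α/2} + z_β)/C)² + 3.
(2.241 + 1.645) / 0.4001 = 3.886 / 0.4001 = 9.713.
n = 9.713² + 3 = 94.33 + 3 = 97.3.
Round up.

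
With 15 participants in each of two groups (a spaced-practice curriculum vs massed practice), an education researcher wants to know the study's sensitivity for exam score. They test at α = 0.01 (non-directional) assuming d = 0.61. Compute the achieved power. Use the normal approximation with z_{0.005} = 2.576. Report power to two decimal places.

For two equal groups, power = Φ(d·√(n/2) − z_{α/2}).
d·√(n/2) = 0.61 × √(15/2) = 0.61 × 2.739 = 1.671.
z_β = 1.671 − 2.576 = -0.905.
Power = Φ(-0.905) = 0.183.

power ≈ 0.18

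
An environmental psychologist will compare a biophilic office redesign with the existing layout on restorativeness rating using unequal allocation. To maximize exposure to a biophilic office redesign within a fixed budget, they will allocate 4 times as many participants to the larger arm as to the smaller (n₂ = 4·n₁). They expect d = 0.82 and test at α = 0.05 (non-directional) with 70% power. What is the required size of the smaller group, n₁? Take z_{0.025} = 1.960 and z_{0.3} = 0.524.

n₁ = 12

With allocation ratio k = n₂/n₁ = 4, Var(x̄₁−x̄₂) = σ²(1/n₁ + 1/(k·n₁)) = σ²·(k+1)/(k·n₁).
So n₁ = (1 + 1/k)·((z_{α/2} + z_β)/d)² = 1.250 × (2.484/0.82)².
n₁ = 1.250 × 9.18 = 11.5.
Round up: n₁ = 12, giving n₂ = 4 × 12 = 48.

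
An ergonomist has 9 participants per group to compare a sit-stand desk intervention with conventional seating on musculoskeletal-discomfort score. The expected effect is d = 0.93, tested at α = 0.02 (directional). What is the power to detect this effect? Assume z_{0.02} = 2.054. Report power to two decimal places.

power ≈ 0.47

For two equal groups, power = Φ(d·√(n/2) − z_{α}).
d·√(n/2) = 0.93 × √(9/2) = 0.93 × 2.121 = 1.973.
z_β = 1.973 − 2.054 = -0.081.
Power = Φ(-0.081) = 0.468.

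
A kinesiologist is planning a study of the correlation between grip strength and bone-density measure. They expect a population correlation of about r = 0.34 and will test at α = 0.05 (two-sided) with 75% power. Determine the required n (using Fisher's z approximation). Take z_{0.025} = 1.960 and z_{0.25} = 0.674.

n = 59

Fisher's z: C = ½·ln((1+r)/(1−r)) = ½·ln(2.0303) = 0.3541.
n = ((z_{α/2} + z_β)/C)² + 3.
(1.960 + 0.674) / 0.3541 = 2.634 / 0.3541 = 7.439.
n = 7.439² + 3 = 55.33 + 3 = 58.3.
Round up.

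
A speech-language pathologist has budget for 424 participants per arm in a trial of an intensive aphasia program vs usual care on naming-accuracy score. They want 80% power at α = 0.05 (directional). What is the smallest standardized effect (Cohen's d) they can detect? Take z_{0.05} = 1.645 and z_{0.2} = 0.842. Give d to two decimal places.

d_min ≈ 0.17

For two independent groups of n = 424 each: d_min = (z_{α} + z_β)·√(2/n).
z-sum = 1.645 + 0.842 = 2.487.
d_min = 2.487 × √(2/424) = 2.487 × 0.0687 = 0.171.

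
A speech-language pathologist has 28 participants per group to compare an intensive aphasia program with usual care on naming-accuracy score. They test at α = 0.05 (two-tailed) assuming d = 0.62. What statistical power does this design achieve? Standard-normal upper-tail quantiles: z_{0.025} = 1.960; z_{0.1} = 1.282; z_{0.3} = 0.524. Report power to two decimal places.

For two equal groups, power = Φ(d·√(n/2) − z_{α/2}).
d·√(n/2) = 0.62 × √(28/2) = 0.62 × 3.742 = 2.320.
z_β = 2.320 − 1.960 = 0.360.
Power = Φ(0.360) = 0.641.

power ≈ 0.64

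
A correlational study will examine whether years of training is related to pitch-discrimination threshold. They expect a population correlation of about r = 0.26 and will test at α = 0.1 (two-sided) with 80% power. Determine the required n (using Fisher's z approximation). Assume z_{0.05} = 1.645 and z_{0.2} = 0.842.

n = 91

Fisher's z: C = ½·ln((1+r)/(1−r)) = ½·ln(1.7027) = 0.2661.
n = ((z_{α/2} + z_β)/C)² + 3.
(1.645 + 0.842) / 0.2661 = 2.487 / 0.2661 = 9.346.
n = 9.346² + 3 = 87.35 + 3 = 90.3.
Round up.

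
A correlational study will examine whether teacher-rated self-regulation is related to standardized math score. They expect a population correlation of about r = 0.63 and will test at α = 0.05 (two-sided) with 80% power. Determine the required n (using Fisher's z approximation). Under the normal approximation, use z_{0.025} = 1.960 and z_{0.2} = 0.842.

Fisher's z: C = ½·ln((1+r)/(1−r)) = ½·ln(4.4054) = 0.7414.
n = ((z_{α/2} + z_β)/C)² + 3.
(1.960 + 0.842) / 0.7414 = 2.802 / 0.7414 = 3.779.
n = 3.779² + 3 = 14.28 + 3 = 17.3.
Round up.

n = 18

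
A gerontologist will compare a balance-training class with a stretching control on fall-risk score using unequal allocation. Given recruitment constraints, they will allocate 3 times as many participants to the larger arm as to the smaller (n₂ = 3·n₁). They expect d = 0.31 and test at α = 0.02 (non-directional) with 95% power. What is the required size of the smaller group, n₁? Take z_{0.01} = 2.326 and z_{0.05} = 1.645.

n₁ = 219

With allocation ratio k = n₂/n₁ = 3, Var(x̄₁−x̄₂) = σ²(1/n₁ + 1/(k·n₁)) = σ²·(k+1)/(k·n₁).
So n₁ = (1 + 1/k)·((z_{α/2} + z_β)/d)² = 1.333 × (3.971/0.31)².
n₁ = 1.333 × 164.09 = 218.8.
Round up: n₁ = 219, giving n₂ = 3 × 219 = 657.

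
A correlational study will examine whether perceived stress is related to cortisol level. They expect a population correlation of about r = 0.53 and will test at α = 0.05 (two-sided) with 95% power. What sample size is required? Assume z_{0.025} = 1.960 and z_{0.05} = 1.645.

Fisher's z: C = ½·ln((1+r)/(1−r)) = ½·ln(3.2553) = 0.5901.
n = ((z_{α/2} + z_β)/C)² + 3.
(1.960 + 1.645) / 0.5901 = 3.605 / 0.5901 = 6.109.
n = 6.109² + 3 = 37.32 + 3 = 40.3.
Round up.

n = 41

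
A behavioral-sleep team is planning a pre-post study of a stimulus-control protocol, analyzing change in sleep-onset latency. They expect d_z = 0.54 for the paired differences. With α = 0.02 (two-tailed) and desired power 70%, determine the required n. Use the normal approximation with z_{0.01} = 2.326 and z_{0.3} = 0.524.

For a paired (one-sample on differences) test: n = ((z_{α/2} + z_β) / d)².
z_{α/2} + z_β = 2.326 + 0.524 = 2.850.
n = (2.850 / 0.54)² = 5.278² = 27.85.
Round up.

n = 28 pairs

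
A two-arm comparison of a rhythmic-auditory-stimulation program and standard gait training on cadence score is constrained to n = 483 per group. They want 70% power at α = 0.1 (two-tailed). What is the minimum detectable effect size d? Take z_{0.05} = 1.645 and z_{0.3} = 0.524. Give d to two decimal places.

d_min ≈ 0.14

For two independent groups of n = 483 each: d_min = (z_{α/2} + z_β)·√(2/n).
z-sum = 1.645 + 0.524 = 2.169.
d_min = 2.169 × √(2/483) = 2.169 × 0.0643 = 0.140.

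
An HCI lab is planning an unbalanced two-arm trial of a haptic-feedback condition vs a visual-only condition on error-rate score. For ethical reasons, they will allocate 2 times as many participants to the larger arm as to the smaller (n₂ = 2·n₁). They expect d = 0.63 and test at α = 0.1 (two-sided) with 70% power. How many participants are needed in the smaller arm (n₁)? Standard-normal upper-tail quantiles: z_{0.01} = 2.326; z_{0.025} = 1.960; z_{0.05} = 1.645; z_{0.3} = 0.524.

n₁ = 18

With allocation ratio k = n₂/n₁ = 2, Var(x̄₁−x̄₂) = σ²(1/n₁ + 1/(k·n₁)) = σ²·(k+1)/(k·n₁).
So n₁ = (1 + 1/k)·((z_{α/2} + z_β)/d)² = 1.500 × (2.169/0.63)².
n₁ = 1.500 × 11.85 = 17.8.
Round up: n₁ = 18, giving n₂ = 2 × 18 = 36.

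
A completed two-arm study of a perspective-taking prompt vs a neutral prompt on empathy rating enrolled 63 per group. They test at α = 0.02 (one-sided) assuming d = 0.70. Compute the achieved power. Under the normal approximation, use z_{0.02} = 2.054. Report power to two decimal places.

power ≈ 0.97

For two equal groups, power = Φ(d·√(n/2) − z_{α}).
d·√(n/2) = 0.70 × √(63/2) = 0.70 × 5.612 = 3.929.
z_β = 3.929 − 2.054 = 1.875.
Power = Φ(1.875) = 0.970.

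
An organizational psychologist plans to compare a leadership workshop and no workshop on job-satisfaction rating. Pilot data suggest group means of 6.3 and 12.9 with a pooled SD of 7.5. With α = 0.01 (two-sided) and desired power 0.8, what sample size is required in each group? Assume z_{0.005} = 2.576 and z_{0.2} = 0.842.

Cohen's d = |M₁ − M₂| / SD_pooled = |6.3 − 12.9| / 7.5 = 6.6 / 7.5 = 0.880.
For two independent groups with equal n: n = 2·((z_{α/2} + z_β) / d)².
z_{α/2} + z_β = 2.576 + 0.842 = 3.418.
n = 2 × (3.418 / 0.880)² = 2 × 3.884² = 2 × 15.09 = 30.2.
Round up to the next whole participant.

n = 31 per group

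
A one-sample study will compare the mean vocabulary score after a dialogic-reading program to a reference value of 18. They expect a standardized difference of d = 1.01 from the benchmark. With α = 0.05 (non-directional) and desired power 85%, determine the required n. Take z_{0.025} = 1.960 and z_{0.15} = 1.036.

n = 9

For a one-sample test: n = ((z_{α/2} + z_β) / d)².
z_{α/2} + z_β = 1.960 + 1.036 = 2.996.
n = (2.996 / 1.01)² = 2.966² = 8.80.
Round up.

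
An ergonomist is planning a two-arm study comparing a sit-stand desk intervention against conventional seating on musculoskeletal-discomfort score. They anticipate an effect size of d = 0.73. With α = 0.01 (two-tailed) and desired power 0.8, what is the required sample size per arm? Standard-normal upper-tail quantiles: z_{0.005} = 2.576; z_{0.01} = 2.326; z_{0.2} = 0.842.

For two independent groups with equal n: n = 2·((z_{α/2} + z_β) / d)².
z_{α/2} + z_β = 2.576 + 0.842 = 3.418.
n = 2 × (3.418 / 0.73)² = 2 × 4.682² = 2 × 21.92 = 43.8.
Round up to the next whole participant.

n = 44 per group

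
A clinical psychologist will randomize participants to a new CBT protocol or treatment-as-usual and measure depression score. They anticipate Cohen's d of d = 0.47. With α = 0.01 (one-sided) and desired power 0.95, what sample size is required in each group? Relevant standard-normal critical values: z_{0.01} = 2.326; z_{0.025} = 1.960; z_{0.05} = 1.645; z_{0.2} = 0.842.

n = 143 per group

For two independent groups with equal n: n = 2·((z_{α} + z_β) / d)².
z_{α} + z_β = 2.326 + 1.645 = 3.971.
n = 2 × (3.971 / 0.47)² = 2 × 8.449² = 2 × 71.38 = 142.8.
Round up to the next whole participant.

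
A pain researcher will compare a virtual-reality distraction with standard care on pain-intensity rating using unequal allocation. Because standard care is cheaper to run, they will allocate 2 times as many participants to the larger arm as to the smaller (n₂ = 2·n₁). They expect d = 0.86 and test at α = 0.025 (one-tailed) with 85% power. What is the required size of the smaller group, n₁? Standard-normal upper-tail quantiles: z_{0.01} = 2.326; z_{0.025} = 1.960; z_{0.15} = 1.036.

n₁ = 19

With allocation ratio k = n₂/n₁ = 2, Var(x̄₁−x̄₂) = σ²(1/n₁ + 1/(k·n₁)) = σ²·(k+1)/(k·n₁).
So n₁ = (1 + 1/k)·((z_{α} + z_β)/d)² = 1.500 × (2.996/0.86)².
n₁ = 1.500 × 12.14 = 18.2.
Round up: n₁ = 19, giving n₂ = 2 × 19 = 38.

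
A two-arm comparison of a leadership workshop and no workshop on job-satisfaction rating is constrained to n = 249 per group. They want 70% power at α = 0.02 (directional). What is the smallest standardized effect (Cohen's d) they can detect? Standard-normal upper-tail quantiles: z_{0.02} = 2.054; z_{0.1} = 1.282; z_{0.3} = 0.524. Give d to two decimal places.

For two independent groups of n = 249 each: d_min = (z_{α} + z_β)·√(2/n).
z-sum = 2.054 + 0.524 = 2.578.
d_min = 2.578 × √(2/249) = 2.578 × 0.0896 = 0.231.

d_min ≈ 0.23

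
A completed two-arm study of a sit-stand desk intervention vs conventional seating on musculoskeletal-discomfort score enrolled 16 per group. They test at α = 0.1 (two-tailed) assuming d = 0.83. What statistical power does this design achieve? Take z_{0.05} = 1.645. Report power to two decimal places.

power ≈ 0.76

For two equal groups, power = Φ(d·√(n/2) − z_{α/2}).
d·√(n/2) = 0.83 × √(16/2) = 0.83 × 2.828 = 2.348.
z_β = 2.348 − 1.645 = 0.703.
Power = Φ(0.703) = 0.759.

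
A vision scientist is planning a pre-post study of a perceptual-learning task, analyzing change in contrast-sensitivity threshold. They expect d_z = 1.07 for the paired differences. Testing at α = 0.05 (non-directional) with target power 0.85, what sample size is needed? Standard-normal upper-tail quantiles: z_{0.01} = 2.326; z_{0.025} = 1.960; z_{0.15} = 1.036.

n = 8 pairs

For a paired (one-sample on differences) test: n = ((z_{α/2} + z_β) / d)².
z_{α/2} + z_β = 1.960 + 1.036 = 2.996.
n = (2.996 / 1.07)² = 2.800² = 7.84.
Round up.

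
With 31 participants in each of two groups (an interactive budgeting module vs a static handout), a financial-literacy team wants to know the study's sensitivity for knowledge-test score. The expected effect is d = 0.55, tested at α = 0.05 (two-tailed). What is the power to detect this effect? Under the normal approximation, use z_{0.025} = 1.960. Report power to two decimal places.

For two equal groups, power = Φ(d·√(n/2) − z_{α/2}).
d·√(n/2) = 0.55 × √(31/2) = 0.55 × 3.937 = 2.165.
z_β = 2.165 − 1.960 = 0.205.
Power = Φ(0.205) = 0.581.

power ≈ 0.58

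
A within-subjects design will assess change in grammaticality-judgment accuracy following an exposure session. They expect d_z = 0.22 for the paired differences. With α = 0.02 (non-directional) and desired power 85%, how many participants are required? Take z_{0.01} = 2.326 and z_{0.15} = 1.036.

n = 234 pairs

For a paired (one-sample on differences) test: n = ((z_{α/2} + z_β) / d)².
z_{α/2} + z_β = 2.326 + 1.036 = 3.362.
n = (3.362 / 0.22)² = 15.282² = 233.53.
Round up.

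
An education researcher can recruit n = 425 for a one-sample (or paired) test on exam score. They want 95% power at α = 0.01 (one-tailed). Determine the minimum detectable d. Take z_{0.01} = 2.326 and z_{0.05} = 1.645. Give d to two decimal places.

d_min ≈ 0.19

For a single sample (or paired design) of n = 425: d_min = (z_{α} + z_β)/√n.
z-sum = 2.326 + 1.645 = 3.971.
d_min = 3.971 / √425 = 3.971 / 20.616 = 0.193.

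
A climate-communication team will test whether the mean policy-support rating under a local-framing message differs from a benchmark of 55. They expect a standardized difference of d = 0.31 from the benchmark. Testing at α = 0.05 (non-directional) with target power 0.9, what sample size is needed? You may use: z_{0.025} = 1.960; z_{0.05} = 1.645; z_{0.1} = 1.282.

For a one-sample test: n = ((z_{α/2} + z_β) / d)².
z_{α/2} + z_β = 1.960 + 1.282 = 3.242.
n = (3.242 / 0.31)² = 10.458² = 109.37.
Round up.

n = 110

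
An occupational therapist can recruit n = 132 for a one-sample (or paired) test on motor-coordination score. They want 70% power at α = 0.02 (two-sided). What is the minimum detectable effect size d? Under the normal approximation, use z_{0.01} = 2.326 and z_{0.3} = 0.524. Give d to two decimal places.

For a single sample (or paired design) of n = 132: d_min = (z_{α/2} + z_β)/√n.
z-sum = 2.326 + 0.524 = 2.850.
d_min = 2.850 / √132 = 2.850 / 11.489 = 0.248.

d_min ≈ 0.25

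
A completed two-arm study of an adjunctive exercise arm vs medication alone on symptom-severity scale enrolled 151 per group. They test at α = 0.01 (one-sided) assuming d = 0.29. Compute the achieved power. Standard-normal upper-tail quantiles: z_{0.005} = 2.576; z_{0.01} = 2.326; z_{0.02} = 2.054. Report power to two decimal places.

power ≈ 0.58

For two equal groups, power = Φ(d·√(n/2) − z_{α}).
d·√(n/2) = 0.29 × √(151/2) = 0.29 × 8.689 = 2.520.
z_β = 2.520 − 2.326 = 0.194.
Power = Φ(0.194) = 0.577.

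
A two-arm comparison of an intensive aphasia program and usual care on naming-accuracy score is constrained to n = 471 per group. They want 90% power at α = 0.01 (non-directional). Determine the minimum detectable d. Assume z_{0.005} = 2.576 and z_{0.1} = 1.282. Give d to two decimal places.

d_min ≈ 0.25

For two independent groups of n = 471 each: d_min = (z_{α/2} + z_β)·√(2/n).
z-sum = 2.576 + 1.282 = 3.858.
d_min = 3.858 × √(2/471) = 3.858 × 0.0652 = 0.251.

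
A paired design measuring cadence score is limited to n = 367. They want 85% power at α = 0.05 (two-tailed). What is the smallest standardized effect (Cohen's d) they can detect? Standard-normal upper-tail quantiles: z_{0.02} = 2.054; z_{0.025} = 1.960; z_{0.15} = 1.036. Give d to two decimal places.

d_min ≈ 0.16

For a single sample (or paired design) of n = 367: d_min = (z_{α/2} + z_β)/√n.
z-sum = 1.960 + 1.036 = 2.996.
d_min = 2.996 / √367 = 2.996 / 19.157 = 0.156.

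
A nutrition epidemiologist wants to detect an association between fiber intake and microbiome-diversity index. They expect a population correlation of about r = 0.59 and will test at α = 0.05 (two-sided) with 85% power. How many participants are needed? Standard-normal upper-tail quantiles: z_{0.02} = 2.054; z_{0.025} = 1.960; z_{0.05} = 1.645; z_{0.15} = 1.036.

Fisher's z: C = ½·ln((1+r)/(1−r)) = ½·ln(3.8780) = 0.6777.
n = ((z_{α/2} + z_β)/C)² + 3.
(1.960 + 1.036) / 0.6777 = 2.996 / 0.6777 = 4.421.
n = 4.421² + 3 = 19.54 + 3 = 22.5.
Round up.

n = 23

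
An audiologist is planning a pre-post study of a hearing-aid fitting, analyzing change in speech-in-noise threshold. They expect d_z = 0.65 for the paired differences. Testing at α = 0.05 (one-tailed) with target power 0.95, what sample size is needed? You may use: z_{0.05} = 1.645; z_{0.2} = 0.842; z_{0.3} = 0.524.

n = 26 pairs

For a paired (one-sample on differences) test: n = ((z_{α} + z_β) / d)².
z_{α} + z_β = 1.645 + 1.645 = 3.290.
n = (3.290 / 0.65)² = 5.062² = 25.62.
Round up.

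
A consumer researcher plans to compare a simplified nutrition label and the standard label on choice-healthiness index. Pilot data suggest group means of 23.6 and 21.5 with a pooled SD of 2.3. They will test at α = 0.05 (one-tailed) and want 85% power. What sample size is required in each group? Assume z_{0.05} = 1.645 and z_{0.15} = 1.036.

n = 18 per group

Cohen's d = |M₁ − M₂| / SD_pooled = |23.6 − 21.5| / 2.3 = 2.1 / 2.3 = 0.913.
For two independent groups with equal n: n = 2·((z_{α} + z_β) / d)².
z_{α} + z_β = 1.645 + 1.036 = 2.681.
n = 2 × (2.681 / 0.913)² = 2 × 2.936² = 2 × 8.62 = 17.2.
Round up to the next whole participant.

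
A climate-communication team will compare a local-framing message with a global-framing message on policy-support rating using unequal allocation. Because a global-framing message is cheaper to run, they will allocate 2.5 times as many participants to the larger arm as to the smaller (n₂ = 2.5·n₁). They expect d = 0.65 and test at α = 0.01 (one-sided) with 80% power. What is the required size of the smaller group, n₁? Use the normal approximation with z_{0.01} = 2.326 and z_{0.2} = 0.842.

n₁ = 34

With allocation ratio k = n₂/n₁ = 2.5, Var(x̄₁−x̄₂) = σ²(1/n₁ + 1/(k·n₁)) = σ²·(k+1)/(k·n₁).
So n₁ = (1 + 1/k)·((z_{α} + z_β)/d)² = 1.400 × (3.168/0.65)².
n₁ = 1.400 × 23.75 = 33.3.
Round up: n₁ = 34, giving n₂ = 2.5 × 34 = 85.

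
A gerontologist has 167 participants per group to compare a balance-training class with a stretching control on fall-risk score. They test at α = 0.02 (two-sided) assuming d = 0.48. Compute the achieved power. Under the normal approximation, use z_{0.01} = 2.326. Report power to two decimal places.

power ≈ 0.98

For two equal groups, power = Φ(d·√(n/2) − z_{α/2}).
d·√(n/2) = 0.48 × √(167/2) = 0.48 × 9.138 = 4.386.
z_β = 4.386 − 2.326 = 2.060.
Power = Φ(2.060) = 0.980.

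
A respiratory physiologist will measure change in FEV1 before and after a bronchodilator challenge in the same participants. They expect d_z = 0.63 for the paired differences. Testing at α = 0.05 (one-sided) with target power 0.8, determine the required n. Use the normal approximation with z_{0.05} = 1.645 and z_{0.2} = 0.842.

n = 16 pairs

For a paired (one-sample on differences) test: n = ((z_{α} + z_β) / d)².
z_{α} + z_β = 1.645 + 0.842 = 2.487.
n = (2.487 / 0.63)² = 3.948² = 15.58.
Round up.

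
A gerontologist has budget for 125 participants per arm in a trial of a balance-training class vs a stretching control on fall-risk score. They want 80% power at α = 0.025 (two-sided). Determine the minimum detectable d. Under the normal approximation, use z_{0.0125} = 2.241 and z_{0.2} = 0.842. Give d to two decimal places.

For two independent groups of n = 125 each: d_min = (z_{α/2} + z_β)·√(2/n).
z-sum = 2.241 + 0.842 = 3.083.
d_min = 3.083 × √(2/125) = 3.083 × 0.1265 = 0.390.

d_min ≈ 0.39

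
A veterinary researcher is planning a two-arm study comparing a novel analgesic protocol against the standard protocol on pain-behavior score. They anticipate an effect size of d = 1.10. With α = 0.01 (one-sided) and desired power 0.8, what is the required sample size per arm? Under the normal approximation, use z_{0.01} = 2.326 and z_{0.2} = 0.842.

For two independent groups with equal n: n = 2·((z_{α} + z_β) / d)².
z_{α} + z_β = 2.326 + 0.842 = 3.168.
n = 2 × (3.168 / 1.10)² = 2 × 2.880² = 2 × 8.29 = 16.6.
Round up to the next whole participant.

n = 17 per group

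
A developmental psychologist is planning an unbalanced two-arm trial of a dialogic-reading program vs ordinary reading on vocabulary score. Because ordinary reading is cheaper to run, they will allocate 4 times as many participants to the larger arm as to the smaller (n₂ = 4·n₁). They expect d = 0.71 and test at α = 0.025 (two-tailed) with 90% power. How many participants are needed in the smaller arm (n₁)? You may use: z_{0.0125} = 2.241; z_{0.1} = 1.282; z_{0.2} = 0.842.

With allocation ratio k = n₂/n₁ = 4, Var(x̄₁−x̄₂) = σ²(1/n₁ + 1/(k·n₁)) = σ²·(k+1)/(k·n₁).
So n₁ = (1 + 1/k)·((z_{α/2} + z_β)/d)² = 1.250 × (3.523/0.71)².
n₁ = 1.250 × 24.62 = 30.8.
Round up: n₁ = 31, giving n₂ = 4 × 31 = 124.

n₁ = 31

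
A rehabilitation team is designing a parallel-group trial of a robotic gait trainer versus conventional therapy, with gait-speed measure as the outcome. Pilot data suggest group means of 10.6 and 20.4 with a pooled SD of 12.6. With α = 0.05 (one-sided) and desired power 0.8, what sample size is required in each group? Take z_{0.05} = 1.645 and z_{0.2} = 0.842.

Cohen's d = |M₁ − M₂| / SD_pooled = |10.6 − 20.4| / 12.6 = 9.8 / 12.6 = 0.778.
For two independent groups with equal n: n = 2·((z_{α} + z_β) / d)².
z_{α} + z_β = 1.645 + 0.842 = 2.487.
n = 2 × (2.487 / 0.778)² = 2 × 3.197² = 2 × 10.22 = 20.4.
Round up to the next whole participant.

n = 21 per group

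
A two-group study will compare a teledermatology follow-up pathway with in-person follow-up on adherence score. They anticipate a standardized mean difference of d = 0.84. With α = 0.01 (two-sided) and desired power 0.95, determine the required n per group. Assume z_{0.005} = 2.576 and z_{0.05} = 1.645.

n = 51 per group

For two independent groups with equal n: n = 2·((z_{α/2} + z_β) / d)².
z_{α/2} + z_β = 2.576 + 1.645 = 4.221.
n = 2 × (4.221 / 0.84)² = 2 × 5.025² = 2 × 25.25 = 50.5.
Round up to the next whole participant.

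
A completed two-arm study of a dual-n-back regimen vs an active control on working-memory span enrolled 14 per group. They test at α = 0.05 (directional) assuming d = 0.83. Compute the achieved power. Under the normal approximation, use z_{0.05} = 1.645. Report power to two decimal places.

For two equal groups, power = Φ(d·√(n/2) − z_{α}).
d·√(n/2) = 0.83 × √(14/2) = 0.83 × 2.646 = 2.196.
z_β = 2.196 − 1.645 = 0.551.
Power = Φ(0.551) = 0.709.

power ≈ 0.71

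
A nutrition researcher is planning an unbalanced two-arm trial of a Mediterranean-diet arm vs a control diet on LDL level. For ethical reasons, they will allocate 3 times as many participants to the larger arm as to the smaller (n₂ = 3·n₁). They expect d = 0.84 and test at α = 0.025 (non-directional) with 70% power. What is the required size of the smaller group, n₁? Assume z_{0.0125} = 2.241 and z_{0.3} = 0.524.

With allocation ratio k = n₂/n₁ = 3, Var(x̄₁−x̄₂) = σ²(1/n₁ + 1/(k·n₁)) = σ²·(k+1)/(k·n₁).
So n₁ = (1 + 1/k)·((z_{α/2} + z_β)/d)² = 1.333 × (2.765/0.84)².
n₁ = 1.333 × 10.84 = 14.4.
Round up: n₁ = 15, giving n₂ = 3 × 15 = 45.

n₁ = 15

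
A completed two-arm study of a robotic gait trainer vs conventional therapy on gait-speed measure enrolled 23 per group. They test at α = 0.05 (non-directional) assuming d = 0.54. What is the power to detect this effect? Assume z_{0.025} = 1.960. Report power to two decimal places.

power ≈ 0.45

For two equal groups, power = Φ(d·√(n/2) − z_{α/2}).
d·√(n/2) = 0.54 × √(23/2) = 0.54 × 3.391 = 1.831.
z_β = 1.831 − 1.960 = -0.129.
Power = Φ(-0.129) = 0.449.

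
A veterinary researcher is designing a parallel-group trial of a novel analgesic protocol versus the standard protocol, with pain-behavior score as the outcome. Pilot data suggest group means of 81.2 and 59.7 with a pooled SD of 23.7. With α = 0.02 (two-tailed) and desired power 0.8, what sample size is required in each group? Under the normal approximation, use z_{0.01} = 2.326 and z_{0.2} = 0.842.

Cohen's d = |M₁ − M₂| / SD_pooled = |81.2 − 59.7| / 23.7 = 21.5 / 23.7 = 0.907.
For two independent groups with equal n: n = 2·((z_{α/2} + z_β) / d)².
z_{α/2} + z_β = 2.326 + 0.842 = 3.168.
n = 2 × (3.168 / 0.907)² = 2 × 3.493² = 2 × 12.20 = 24.4.
Round up to the next whole participant.

n = 25 per group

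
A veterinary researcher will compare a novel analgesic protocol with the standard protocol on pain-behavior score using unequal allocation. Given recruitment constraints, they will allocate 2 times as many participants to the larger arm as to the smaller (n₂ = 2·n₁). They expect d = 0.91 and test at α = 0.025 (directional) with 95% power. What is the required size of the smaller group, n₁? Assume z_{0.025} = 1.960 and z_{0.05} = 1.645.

n₁ = 24

With allocation ratio k = n₂/n₁ = 2, Var(x̄₁−x̄₂) = σ²(1/n₁ + 1/(k·n₁)) = σ²·(k+1)/(k·n₁).
So n₁ = (1 + 1/k)·((z_{α} + z_β)/d)² = 1.500 × (3.605/0.91)².
n₁ = 1.500 × 15.69 = 23.5.
Round up: n₁ = 24, giving n₂ = 2 × 24 = 48.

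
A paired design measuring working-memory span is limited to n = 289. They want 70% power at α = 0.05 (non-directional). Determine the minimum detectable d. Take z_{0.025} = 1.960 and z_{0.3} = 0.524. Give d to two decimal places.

d_min ≈ 0.15

For a single sample (or paired design) of n = 289: d_min = (z_{α/2} + z_β)/√n.
z-sum = 1.960 + 0.524 = 2.484.
d_min = 2.484 / √289 = 2.484 / 17.000 = 0.146.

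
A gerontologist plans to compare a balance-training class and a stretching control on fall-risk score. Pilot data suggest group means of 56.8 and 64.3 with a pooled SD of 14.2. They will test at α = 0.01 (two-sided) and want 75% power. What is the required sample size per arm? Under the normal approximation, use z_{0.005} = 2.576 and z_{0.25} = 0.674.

Cohen's d = |M₁ − M₂| / SD_pooled = |56.8 − 64.3| / 14.2 = 7.5 / 14.2 = 0.528.
For two independent groups with equal n: n = 2·((z_{α/2} + z_β) / d)².
z_{α/2} + z_β = 2.576 + 0.674 = 3.250.
n = 2 × (3.250 / 0.528)² = 2 × 6.155² = 2 × 37.89 = 75.8.
Round up to the next whole participant.

n = 76 per group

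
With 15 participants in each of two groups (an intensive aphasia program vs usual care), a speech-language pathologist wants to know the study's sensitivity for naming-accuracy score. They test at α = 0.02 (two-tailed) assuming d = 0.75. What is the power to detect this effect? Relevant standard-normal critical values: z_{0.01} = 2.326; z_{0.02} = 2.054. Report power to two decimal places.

For two equal groups, power = Φ(d·√(n/2) − z_{α/2}).
d·√(n/2) = 0.75 × √(15/2) = 0.75 × 2.739 = 2.054.
z_β = 2.054 − 2.326 = -0.272.
Power = Φ(-0.272) = 0.393.

power ≈ 0.39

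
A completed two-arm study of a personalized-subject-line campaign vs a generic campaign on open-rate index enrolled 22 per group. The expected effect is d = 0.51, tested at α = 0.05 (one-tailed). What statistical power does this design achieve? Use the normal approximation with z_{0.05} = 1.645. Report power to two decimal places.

power ≈ 0.52

For two equal groups, power = Φ(d·√(n/2) − z_{α}).
d·√(n/2) = 0.51 × √(22/2) = 0.51 × 3.317 = 1.691.
z_β = 1.691 − 1.645 = 0.046.
Power = Φ(0.046) = 0.519.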